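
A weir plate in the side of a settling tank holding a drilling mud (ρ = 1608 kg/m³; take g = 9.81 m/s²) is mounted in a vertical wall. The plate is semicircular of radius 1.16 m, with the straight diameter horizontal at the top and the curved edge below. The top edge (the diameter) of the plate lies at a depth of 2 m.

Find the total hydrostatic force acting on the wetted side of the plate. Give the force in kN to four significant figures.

F ≈ 83.10 kN

γ = ρg = 1608 × 9.81 / 1000 = 15.77448 kN/m³.
The centroid of a semicircle lies 4r/(3π) = 0.492319 m from the diameter, here below the top edge, so the centroid depth is h_c = 2 + 0.492319 = 2.49232 m.
A = πr²/2 = π × 1.16²/2 = 2.11366 m².
Resultant F = γ·h_c·A = 15.77448 × 2.49232 × 2.11366 = 83.0987 kN.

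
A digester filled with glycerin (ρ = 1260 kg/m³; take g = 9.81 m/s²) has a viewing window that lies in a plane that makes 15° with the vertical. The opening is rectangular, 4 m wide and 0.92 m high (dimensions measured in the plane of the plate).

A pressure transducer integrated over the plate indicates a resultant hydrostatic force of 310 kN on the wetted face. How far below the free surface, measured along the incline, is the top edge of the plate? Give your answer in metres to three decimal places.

γ = ρg = 1260 × 9.81 / 1000 = 12.3606 kN/m³.
A = 4 × 0.92 = 3.68 m².
From F = γ·h_c·A, the centroid depth is h_c = 310/(12.3606 × 3.68) = 6.81513 m.
The plate makes 15° with the vertical, i.e. θ = 90° − 15° = 75° to the horizontal. Measuring y along the incline from the free-surface line, vertical depth h = y·sinθ with sinθ = 0.965926.
Along the incline, y_c = h_c/sinθ = 6.81513/0.965926 = 7.05554 m.
The centroid lies 0.92/2 = 0.46 m below the top edge, so the top edge sits at y_top = 7.05554 − 0.46 = 6.59554 m along the incline.

y_top ≈ 6.596 m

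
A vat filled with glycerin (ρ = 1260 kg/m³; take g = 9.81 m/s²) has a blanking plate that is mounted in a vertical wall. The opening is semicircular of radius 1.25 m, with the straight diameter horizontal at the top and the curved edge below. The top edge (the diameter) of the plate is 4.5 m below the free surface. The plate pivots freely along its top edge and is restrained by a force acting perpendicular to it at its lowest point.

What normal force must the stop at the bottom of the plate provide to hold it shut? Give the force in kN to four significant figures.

γ = ρg = 1260 × 9.81 / 1000 = 12.3606 kN/m³.
The centroid of a semicircle lies 4r/(3π) = 0.530516 m from the diameter, here below the top edge, so the centroid depth is h_c = 4.5 + 0.530516 = 5.03052 m.
A = πr²/2 = π × 1.25²/2 = 2.45437 m².
Resultant F = γ·h_c·A = 12.3606 × 5.03052 × 2.45437 = 152.613 kN.
I_c = (π/8 − 8/(9π))·r⁴ = 0.109757 × 1.25⁴ = 0.267961 m⁴.
Centre of pressure: y_p = y_c + I_c/(y_c·A) = 5.03052 + 0.267961/(5.03052 × 2.45437) = 5.03052 + 0.0217029 = 5.05222 m along the plane.
The resultant acts 0.530516 + 0.0217029 = 0.552219 m (along the plate) below the hinge at the top edge, so the moment about the hinge is M = F × 0.552219 = 152.613 × 0.552219 = 84.2758 kN·m.
A normal force at the bottom, 1.25 m from the hinge, must supply this moment: P = 84.2758/1.25 = 67.4206 kN.

P ≈ 67.42 kN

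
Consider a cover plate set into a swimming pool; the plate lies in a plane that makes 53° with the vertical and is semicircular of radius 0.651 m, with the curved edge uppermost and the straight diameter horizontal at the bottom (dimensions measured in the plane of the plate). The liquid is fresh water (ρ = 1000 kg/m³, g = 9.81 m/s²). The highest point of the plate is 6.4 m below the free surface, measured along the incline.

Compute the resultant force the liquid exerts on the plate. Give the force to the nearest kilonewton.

γ = ρg = 1000 × 9.81 = 9810 N/m³ = 9.81 kN/m³.
The plate makes 53° with the vertical, i.e. θ = 90° − 53° = 37° to the horizontal. Measuring y along the incline from the free-surface line, vertical depth h = y·sinθ with sinθ = 0.601815.
The centroid lies 4r/(3π) = 0.276293 m above the diameter, so r − 4r/(3π) = 0.651 − 0.276293 = 0.374707 m below the topmost point, so y_c = 6.4 + 0.374707 = 6.77471 m and h_c = 6.77471 × 0.601815 = 4.07712 m.
A = πr²/2 = π × 0.651²/2 = 0.665705 m².
Resultant F = γ·h_c·A = 9.81 × 4.07712 × 0.665705 = 26.6259 kN.

F ≈ 27 kN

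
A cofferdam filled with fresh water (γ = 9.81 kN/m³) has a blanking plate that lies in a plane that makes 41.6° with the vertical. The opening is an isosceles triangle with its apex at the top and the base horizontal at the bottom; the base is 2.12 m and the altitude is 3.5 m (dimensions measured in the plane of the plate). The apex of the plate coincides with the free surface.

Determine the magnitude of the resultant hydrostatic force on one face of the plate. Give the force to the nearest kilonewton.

F ≈ 64 kN

γ = 9.81 kN/m³.
The plate makes 41.6° with the vertical, i.e. θ = 90° − 41.6° = 48.4° to the horizontal. Measuring y along the incline from the free-surface line, vertical depth h = y·sinθ with sinθ = 0.747798.
With the apex up, the centroid sits 2h/3 = 2 × 3.5/3 = 2.33333 m below the apex, so y_c = 2.33333 m and h_c = 2.33333 × 0.747798 = 1.74486 m.
A = ½ × 2.12 × 3.5 = 3.71 m².
Resultant F = γ·h_c·A = 9.81 × 1.74486 × 3.71 = 63.5044 kN.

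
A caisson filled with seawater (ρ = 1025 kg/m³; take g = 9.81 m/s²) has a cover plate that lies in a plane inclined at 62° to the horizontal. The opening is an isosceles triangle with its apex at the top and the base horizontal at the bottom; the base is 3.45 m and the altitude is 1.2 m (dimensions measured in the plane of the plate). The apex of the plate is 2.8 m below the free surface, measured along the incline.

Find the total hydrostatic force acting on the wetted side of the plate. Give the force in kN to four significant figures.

γ = ρg = 1025 × 9.81 / 1000 = 10.05525 kN/m³.
Let θ = 62° be the plate's angle to the horizontal; measure y along the incline from where the plane meets the free surface. Vertical depth h = y·sinθ with sinθ = 0.882948.
With the apex up, the centroid sits 2h/3 = 2 × 1.2/3 = 0.8 m below the apex, so y_c = 2.8 + 0.8 = 3.6 m and h_c = 3.6 × 0.882948 = 3.17861 m.
A = ½ × 3.45 × 1.2 = 2.07 m².
Resultant F = γ·h_c·A = 10.05525 × 3.17861 × 2.07 = 66.1608 kN.

F ≈ 66.16 kN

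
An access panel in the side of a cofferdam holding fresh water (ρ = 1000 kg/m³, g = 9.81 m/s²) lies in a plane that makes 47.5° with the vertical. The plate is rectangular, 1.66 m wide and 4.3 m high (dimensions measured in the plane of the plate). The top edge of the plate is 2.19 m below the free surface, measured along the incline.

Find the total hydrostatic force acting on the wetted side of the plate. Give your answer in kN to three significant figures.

F ≈ 205 kN

γ = ρg = 1000 × 9.81 = 9810 N/m³ = 9.81 kN/m³.
The plate makes 47.5° with the vertical, i.e. θ = 90° − 47.5° = 42.5° to the horizontal. Measuring y along the incline from the free-surface line, vertical depth h = y·sinθ with sinθ = 0.675590.
The centroid lies 4.3/2 = 2.15 m below the top edge, so y_c = 2.19 + 2.15 = 4.34 m and h_c = 4.34 × 0.675590 = 2.93206 m.
A = 1.66 × 4.3 = 7.138 m².
Resultant F = γ·h_c·A = 9.81 × 2.93206 × 7.138 = 205.314 kN.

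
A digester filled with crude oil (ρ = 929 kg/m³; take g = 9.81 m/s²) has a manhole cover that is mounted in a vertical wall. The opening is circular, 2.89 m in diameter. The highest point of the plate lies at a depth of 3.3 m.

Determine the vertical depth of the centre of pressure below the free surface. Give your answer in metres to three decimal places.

γ = ρg = 929 × 9.81 / 1000 = 9.11349 kN/m³.
The centroid is at the centre, 1.445 m below the top of the plate, so the centroid depth is h_c = 3.3 + 1.445 = 4.745 m.
A = π(1.445)² = 6.55972 m².
Resultant F = γ·h_c·A = 9.11349 × 4.745 × 6.55972 = 283.665 kN.
I_c = πr⁴/4 = π × 1.445⁴/4 = 3.42422 m⁴.
Centre of pressure: y_p = y_c + I_c/(y_c·A) = 4.745 + 3.42422/(4.745 × 6.55972) = 4.745 + 0.110012 = 4.85501 m along the plane.

h_p = 4.855 m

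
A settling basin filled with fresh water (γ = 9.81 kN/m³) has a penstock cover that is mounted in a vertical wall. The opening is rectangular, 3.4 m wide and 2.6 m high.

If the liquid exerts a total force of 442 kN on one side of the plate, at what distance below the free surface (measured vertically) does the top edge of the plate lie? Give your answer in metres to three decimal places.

γ = 9.81 kN/m³.
A = 3.4 × 2.6 = 8.84 m².
From F = γ·h_c·A, the centroid depth is h_c = 442/(9.81 × 8.84) = 5.09684 m.
The centroid lies 2.6/2 = 1.3 m below the top edge, so the top edge sits at h_top = 5.09684 − 1.3 = 3.79684 m below the surface.

d_top ≈ 3.797 m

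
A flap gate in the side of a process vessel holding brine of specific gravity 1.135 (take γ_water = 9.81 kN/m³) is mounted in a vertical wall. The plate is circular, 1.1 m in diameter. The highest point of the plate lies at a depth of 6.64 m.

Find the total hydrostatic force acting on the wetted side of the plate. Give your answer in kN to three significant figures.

F ≈ 76.1 kN

γ = 1.135 × 9.81 = 11.13435 kN/m³.
The centroid is at the centre, 0.55 m below the top of the plate, so the centroid depth is h_c = 6.64 + 0.55 = 7.19 m.
A = π(0.55)² = 0.950332 m².
Resultant F = γ·h_c·A = 11.13435 × 7.19 × 0.950332 = 76.0798 kN.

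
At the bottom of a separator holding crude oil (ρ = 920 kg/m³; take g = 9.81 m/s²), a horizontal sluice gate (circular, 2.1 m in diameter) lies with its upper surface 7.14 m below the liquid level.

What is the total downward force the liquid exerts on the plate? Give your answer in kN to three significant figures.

γ = ρg = 920 × 9.81 / 1000 = 9.0252 kN/m³.
The plate is horizontal, so pressure is uniform at p = γ·h = 9.0252 × 7.14 = 64.4399 kN/m².
A = π(1.05)² = 3.46361 m².
F = p·A = 64.4399 × 3.46361 = 223.195 kN.

F ≈ 223 kN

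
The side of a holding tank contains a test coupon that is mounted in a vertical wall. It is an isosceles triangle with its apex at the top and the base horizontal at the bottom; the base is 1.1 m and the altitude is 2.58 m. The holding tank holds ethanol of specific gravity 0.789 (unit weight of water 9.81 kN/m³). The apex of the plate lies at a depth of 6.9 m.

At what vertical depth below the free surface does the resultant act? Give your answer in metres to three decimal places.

γ = 0.789 × 9.81 = 7.74009 kN/m³.
With the apex up, the centroid sits 2h/3 = 2 × 2.58/3 = 1.72 m below the apex, so the centroid depth is h_c = 6.9 + 1.72 = 8.62 m.
A = ½ × 1.1 × 2.58 = 1.419 m².
Resultant F = γ·h_c·A = 7.74009 × 8.62 × 1.419 = 94.6751 kN.
I_c = b·h³/36 = 1.1 × 2.58³/36 = 0.524746 m⁴.
Centre of pressure: y_p = y_c + I_c/(y_c·A) = 8.62 + 0.524746/(8.62 × 1.419) = 8.62 + 0.0429002 = 8.6629 m along the plane.

h_p = 8.663 m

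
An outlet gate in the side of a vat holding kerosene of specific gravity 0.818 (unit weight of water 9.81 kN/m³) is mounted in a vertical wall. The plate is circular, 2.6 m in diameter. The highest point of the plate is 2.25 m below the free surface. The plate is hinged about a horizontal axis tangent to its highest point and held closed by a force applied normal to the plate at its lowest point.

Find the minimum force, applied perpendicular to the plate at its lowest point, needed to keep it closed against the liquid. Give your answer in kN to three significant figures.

P ≈ 82.5 kN

γ = 0.818 × 9.81 = 8.02458 kN/m³.
The centroid is at the centre, 1.3 m below the top of the plate, so the centroid depth is h_c = 2.25 + 1.3 = 3.55 m.
A = π(1.3)² = 5.30929 m².
Resultant F = γ·h_c·A = 8.02458 × 3.55 × 5.30929 = 151.247 kN.
I_c = πr⁴/4 = π × 1.3⁴/4 = 2.24318 m⁴.
Centre of pressure: y_p = y_c + I_c/(y_c·A) = 3.55 + 2.24318/(3.55 × 5.30929) = 3.55 + 0.119014 = 3.66901 m along the plane.
The resultant acts 1.3 + 0.119014 = 1.41901 m (along the plate) below the hinge at the top edge, so the moment about the hinge is M = F × 1.41901 = 151.247 × 1.41901 = 214.621 kN·m.
A normal force at the bottom, 2.6 m from the hinge, must supply this moment: P = 214.621/2.6 = 82.5465 kN.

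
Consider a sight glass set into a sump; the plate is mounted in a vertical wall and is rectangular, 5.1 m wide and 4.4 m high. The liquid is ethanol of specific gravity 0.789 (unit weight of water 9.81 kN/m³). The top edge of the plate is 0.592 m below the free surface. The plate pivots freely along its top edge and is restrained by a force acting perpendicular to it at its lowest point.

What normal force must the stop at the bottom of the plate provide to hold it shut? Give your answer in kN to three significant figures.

γ = 0.789 × 9.81 = 7.74009 kN/m³.
The centroid lies 4.4/2 = 2.2 m below the top edge, so the centroid depth is h_c = 0.592 + 2.2 = 2.792 m.
A = 5.1 × 4.4 = 22.44 m².
Resultant F = γ·h_c·A = 7.74009 × 2.792 × 22.44 = 484.936 kN.
I_c = b·h³/12 = 5.1 × 4.4³/12 = 36.2032 m⁴.
Centre of pressure: y_p = y_c + I_c/(y_c·A) = 2.792 + 36.2032/(2.792 × 22.44) = 2.792 + 0.577841 = 3.36984 m along the plane.
The resultant acts 2.2 + 0.577841 = 2.77784 m (along the plate) below the hinge at the top edge, so the moment about the hinge is M = F × 2.77784 = 484.936 × 2.77784 = 1347.07 kN·m.
A normal force at the bottom, 4.4 m from the hinge, must supply this moment: P = 1347.07/4.4 = 306.152 kN.

P ≈ 306 kN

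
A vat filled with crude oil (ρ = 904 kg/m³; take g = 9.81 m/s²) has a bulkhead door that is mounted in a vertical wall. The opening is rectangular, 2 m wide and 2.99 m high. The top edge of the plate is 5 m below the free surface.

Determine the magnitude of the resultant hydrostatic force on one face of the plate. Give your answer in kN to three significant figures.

γ = ρg = 904 × 9.81 / 1000 = 8.86824 kN/m³.
The centroid lies 2.99/2 = 1.495 m below the top edge, so the centroid depth is h_c = 5 + 1.495 = 6.495 m.
A = 2 × 2.99 = 5.98 m².
Resultant F = γ·h_c·A = 8.86824 × 6.495 × 5.98 = 344.443 kN.

F ≈ 344 kN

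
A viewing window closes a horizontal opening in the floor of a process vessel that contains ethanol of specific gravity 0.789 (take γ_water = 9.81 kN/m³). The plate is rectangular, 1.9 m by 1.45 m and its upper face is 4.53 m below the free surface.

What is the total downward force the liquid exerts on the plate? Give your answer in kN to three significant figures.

F ≈ 96.6 kN

γ = 0.789 × 9.81 = 7.74009 kN/m³.
The plate is horizontal, so pressure is uniform at p = γ·h = 7.74009 × 4.53 = 35.0626 kN/m².
A = 1.9 × 1.45 = 2.755 m².
F = p·A = 35.0626 × 2.755 = 96.5975 kN.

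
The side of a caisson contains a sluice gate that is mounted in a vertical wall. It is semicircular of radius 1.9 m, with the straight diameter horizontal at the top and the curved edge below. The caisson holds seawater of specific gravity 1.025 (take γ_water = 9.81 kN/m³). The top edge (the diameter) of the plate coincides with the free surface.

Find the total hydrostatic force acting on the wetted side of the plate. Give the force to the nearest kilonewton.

γ = 1.025 × 9.81 = 10.05525 kN/m³.
The centroid of a semicircle lies 4r/(3π) = 0.806385 m from the diameter, here below the top edge, so the centroid depth is h_c = 0.806385 m.
A = πr²/2 = π × 1.9²/2 = 5.67057 m².
Resultant F = γ·h_c·A = 10.05525 × 0.806385 × 5.67057 = 45.9793 kN.

F ≈ 46 kN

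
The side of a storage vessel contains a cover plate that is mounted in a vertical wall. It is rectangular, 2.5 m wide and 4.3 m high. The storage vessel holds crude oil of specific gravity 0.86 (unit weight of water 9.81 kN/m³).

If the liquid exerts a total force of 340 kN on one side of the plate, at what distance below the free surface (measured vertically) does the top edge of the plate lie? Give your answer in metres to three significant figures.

d_top ≈ 1.60 m

γ = 0.86 × 9.81 = 8.4366 kN/m³.
A = 2.5 × 4.3 = 10.75 m².
From F = γ·h_c·A, the centroid depth is h_c = 340/(8.4366 × 10.75) = 3.74889 m.
The centroid lies 4.3/2 = 2.15 m below the top edge, so the top edge sits at h_top = 3.74889 − 2.15 = 1.59889 m below the surface.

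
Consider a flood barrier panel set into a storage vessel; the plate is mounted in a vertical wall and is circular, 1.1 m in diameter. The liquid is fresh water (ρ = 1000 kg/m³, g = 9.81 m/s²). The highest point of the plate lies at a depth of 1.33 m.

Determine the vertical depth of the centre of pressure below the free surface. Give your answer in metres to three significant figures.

γ = ρg = 1000 × 9.81 = 9810 N/m³ = 9.81 kN/m³.
The centroid is at the centre, 0.55 m below the top of the plate, so the centroid depth is h_c = 1.33 + 0.55 = 1.88 m.
A = π(0.55)² = 0.950332 m².
Resultant F = γ·h_c·A = 9.81 × 1.88 × 0.950332 = 17.5268 kN.
I_c = πr⁴/4 = π × 0.55⁴/4 = 0.0718688 m⁴.
Centre of pressure: y_p = y_c + I_c/(y_c·A) = 1.88 + 0.0718688/(1.88 × 0.950332) = 1.88 + 0.040226 = 1.92023 m along the plane.

h_p = 1.92 m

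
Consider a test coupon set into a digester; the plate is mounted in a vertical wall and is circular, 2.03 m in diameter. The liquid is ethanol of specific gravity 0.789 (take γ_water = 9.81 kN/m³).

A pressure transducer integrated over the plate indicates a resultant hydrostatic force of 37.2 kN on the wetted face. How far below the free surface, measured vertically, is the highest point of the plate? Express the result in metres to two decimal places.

γ = 0.789 × 9.81 = 7.74009 kN/m³.
A = π(1.015)² = 3.23655 m².
From F = γ·h_c·A, the centroid depth is h_c = 37.2/(7.74009 × 3.23655) = 1.48496 m.
The centroid is at the centre, 1.015 m below the top of the plate, so the highest point sits at h_top = 1.48496 − 1.015 = 0.46996 m below the surface.

d_top ≈ 0.47 m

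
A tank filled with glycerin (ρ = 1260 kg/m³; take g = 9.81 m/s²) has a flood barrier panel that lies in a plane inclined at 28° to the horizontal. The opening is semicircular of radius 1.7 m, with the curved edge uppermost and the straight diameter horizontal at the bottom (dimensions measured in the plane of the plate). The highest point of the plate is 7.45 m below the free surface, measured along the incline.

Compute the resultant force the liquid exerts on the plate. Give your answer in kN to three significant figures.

F ≈ 222 kN

γ = ρg = 1260 × 9.81 / 1000 = 12.3606 kN/m³.
Let θ = 28° be the plate's angle to the horizontal; measure y along the incline from where the plane meets the free surface. Vertical depth h = y·sinθ with sinθ = 0.469472.
The centroid lies 4r/(3π) = 0.721502 m above the diameter, so r − 4r/(3π) = 1.7 − 0.721502 = 0.978498 m below the topmost point, so y_c = 7.45 + 0.978498 = 8.4285 m and h_c = 8.4285 × 0.469472 = 3.95694 m.
A = πr²/2 = π × 1.7²/2 = 4.5396 m².
Resultant F = γ·h_c·A = 12.3606 × 3.95694 × 4.5396 = 222.033 kN.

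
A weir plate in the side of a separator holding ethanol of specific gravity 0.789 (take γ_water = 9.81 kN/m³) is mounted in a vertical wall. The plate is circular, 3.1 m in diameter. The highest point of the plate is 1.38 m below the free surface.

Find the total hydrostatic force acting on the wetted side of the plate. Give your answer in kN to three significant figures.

γ = 0.789 × 9.81 = 7.74009 kN/m³.
The centroid is at the centre, 1.55 m below the top of the plate, so the centroid depth is h_c = 1.38 + 1.55 = 2.93 m.
A = π(1.55)² = 7.54768 m².
Resultant F = γ·h_c·A = 7.74009 × 2.93 × 7.54768 = 171.17 kN.

F ≈ 171 kN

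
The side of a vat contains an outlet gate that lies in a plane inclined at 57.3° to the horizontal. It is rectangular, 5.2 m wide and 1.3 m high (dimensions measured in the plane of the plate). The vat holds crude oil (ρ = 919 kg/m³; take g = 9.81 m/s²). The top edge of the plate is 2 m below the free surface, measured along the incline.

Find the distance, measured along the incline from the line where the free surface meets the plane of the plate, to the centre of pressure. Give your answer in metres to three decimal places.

y_p = 2.703 m

γ = ρg = 919 × 9.81 / 1000 = 9.01539 kN/m³.
Let θ = 57.3° be the plate's angle to the horizontal; measure y along the incline from where the plane meets the free surface. Vertical depth h = y·sinθ with sinθ = 0.841511.
The centroid lies 1.3/2 = 0.65 m below the top edge, so y_c = 2 + 0.65 = 2.65 m and h_c = 2.65 × 0.841511 = 2.23 m.
A = 5.2 × 1.3 = 6.76 m².
Resultant F = γ·h_c·A = 9.01539 × 2.23 × 6.76 = 135.905 kN.
I_c = b·h³/12 = 5.2 × 1.3³/12 = 0.952033 m⁴.
Centre of pressure: y_p = y_c + I_c/(y_c·A) = 2.65 + 0.952033/(2.65 × 6.76) = 2.65 + 0.0531446 = 2.70314 m along the plane.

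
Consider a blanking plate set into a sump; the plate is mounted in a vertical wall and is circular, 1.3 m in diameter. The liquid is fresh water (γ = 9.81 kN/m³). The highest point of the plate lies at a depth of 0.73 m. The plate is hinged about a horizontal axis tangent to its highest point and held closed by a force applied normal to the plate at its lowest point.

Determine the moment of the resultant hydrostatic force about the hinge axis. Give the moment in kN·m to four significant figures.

γ = 9.81 kN/m³.
The centroid is at the centre, 0.65 m below the top of the plate, so the centroid depth is h_c = 0.73 + 0.65 = 1.38 m.
A = π(0.65)² = 1.32732 m².
Resultant F = γ·h_c·A = 9.81 × 1.38 × 1.32732 = 17.969 kN.
I_c = πr⁴/4 = π × 0.65⁴/4 = 0.140198 m⁴.
Centre of pressure: y_p = y_c + I_c/(y_c·A) = 1.38 + 0.140198/(1.38 × 1.32732) = 1.38 + 0.0765398 = 1.45654 m along the plane.
The resultant acts 0.65 + 0.0765398 = 0.72654 m (along the plate) below the hinge at the top edge, so the moment about the hinge is M = F × 0.72654 = 17.969 × 0.72654 = 13.0552 kN·m.

M ≈ 13.06 kN·m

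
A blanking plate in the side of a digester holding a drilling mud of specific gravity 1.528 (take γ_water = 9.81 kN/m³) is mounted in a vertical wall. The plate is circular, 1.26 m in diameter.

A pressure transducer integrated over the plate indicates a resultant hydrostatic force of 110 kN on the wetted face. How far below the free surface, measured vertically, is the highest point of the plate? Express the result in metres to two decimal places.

d_top ≈ 5.26 m

γ = 1.528 × 9.81 = 14.98968 kN/m³.
A = π(0.63)² = 1.2469 m².
From F = γ·h_c·A, the centroid depth is h_c = 110/(14.98968 × 1.2469) = 5.8853 m.
The centroid is at the centre, 0.63 m below the top of the plate, so the highest point sits at h_top = 5.8853 − 0.63 = 5.2553 m below the surface.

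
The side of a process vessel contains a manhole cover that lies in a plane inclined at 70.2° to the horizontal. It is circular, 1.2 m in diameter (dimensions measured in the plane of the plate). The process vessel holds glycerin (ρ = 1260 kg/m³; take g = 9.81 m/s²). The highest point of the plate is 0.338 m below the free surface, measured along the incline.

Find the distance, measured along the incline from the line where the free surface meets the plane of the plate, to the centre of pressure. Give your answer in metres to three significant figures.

γ = ρg = 1260 × 9.81 / 1000 = 12.3606 kN/m³.
Let θ = 70.2° be the plate's angle to the horizontal; measure y along the incline from where the plane meets the free surface. Vertical depth h = y·sinθ with sinθ = 0.940881.
The centroid is at the centre, 0.6 m below the top of the plate, so y_c = 0.338 + 0.6 = 0.938 m and h_c = 0.938 × 0.940881 = 0.882546 m.
A = π(0.6)² = 1.13097 m².
Resultant F = γ·h_c·A = 12.3606 × 0.882546 × 1.13097 = 12.3375 kN.
I_c = πr⁴/4 = π × 0.6⁴/4 = 0.101788 m⁴.
Centre of pressure: y_p = y_c + I_c/(y_c·A) = 0.938 + 0.101788/(0.938 × 1.13097) = 0.938 + 0.0959495 = 1.03395 m along the plane.

y_p = 1.03 m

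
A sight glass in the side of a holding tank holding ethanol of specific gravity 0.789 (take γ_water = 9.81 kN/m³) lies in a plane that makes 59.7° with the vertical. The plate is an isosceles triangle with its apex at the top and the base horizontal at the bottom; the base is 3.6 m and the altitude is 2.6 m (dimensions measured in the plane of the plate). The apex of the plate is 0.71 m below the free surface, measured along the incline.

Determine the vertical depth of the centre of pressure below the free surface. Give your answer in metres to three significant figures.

γ = 0.789 × 9.81 = 7.74009 kN/m³.
The plate makes 59.7° with the vertical, i.e. θ = 90° − 59.7° = 30.3° to the horizontal. Measuring y along the incline from the free-surface line, vertical depth h = y·sinθ with sinθ = 0.504528.
With the apex up, the centroid sits 2h/3 = 2 × 2.6/3 = 1.73333 m below the apex, so y_c = 0.71 + 1.73333 = 2.44333 m and h_c = 2.44333 × 0.504528 = 1.23273 m.
A = ½ × 3.6 × 2.6 = 4.68 m².
Resultant F = γ·h_c·A = 7.74009 × 1.23273 × 4.68 = 44.6539 kN.
I_c = b·h³/36 = 3.6 × 2.6³/36 = 1.7576 m⁴.
Centre of pressure: y_p = y_c + I_c/(y_c·A) = 2.44333 + 1.7576/(2.44333 × 4.68) = 2.44333 + 0.153706 = 2.59704 m along the plane.
Vertically, h_p = y_p·sinθ = 2.59704 × 0.504528 = 1.31028 m.

h_p = 1.31 m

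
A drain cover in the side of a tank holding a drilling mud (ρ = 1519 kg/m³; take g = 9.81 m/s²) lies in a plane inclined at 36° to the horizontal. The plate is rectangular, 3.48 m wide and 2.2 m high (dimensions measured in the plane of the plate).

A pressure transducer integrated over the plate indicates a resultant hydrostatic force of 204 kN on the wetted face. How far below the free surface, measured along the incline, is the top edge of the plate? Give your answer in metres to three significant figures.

γ = ρg = 1519 × 9.81 / 1000 = 14.90139 kN/m³.
A = 3.48 × 2.2 = 7.656 m².
From F = γ·h_c·A, the centroid depth is h_c = 204/(14.90139 × 7.656) = 1.78814 m.
Let θ = 36° be the plate's angle to the horizontal; measure y along the incline from where the plane meets the free surface. Vertical depth h = y·sinθ with sinθ = 0.587785.
Along the incline, y_c = h_c/sinθ = 1.78814/0.587785 = 3.04217 m.
The centroid lies 2.2/2 = 1.1 m below the top edge, so the top edge sits at y_top = 3.04217 − 1.1 = 1.94217 m along the incline.

y_top ≈ 1.94 m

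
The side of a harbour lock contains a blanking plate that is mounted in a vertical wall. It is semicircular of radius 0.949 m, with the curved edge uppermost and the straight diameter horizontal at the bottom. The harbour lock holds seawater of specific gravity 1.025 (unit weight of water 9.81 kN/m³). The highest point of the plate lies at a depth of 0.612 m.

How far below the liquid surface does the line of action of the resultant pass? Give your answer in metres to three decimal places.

h_p = 1.213 m

γ = 1.025 × 9.81 = 10.05525 kN/m³.
The centroid lies 4r/(3π) = 0.402768 m above the diameter, so r − 4r/(3π) = 0.949 − 0.402768 = 0.546232 m below the topmost point, so the centroid depth is h_c = 0.612 + 0.546232 = 1.15823 m.
A = πr²/2 = π × 0.949²/2 = 1.41466 m².
Resultant F = γ·h_c·A = 10.05525 × 1.15823 × 1.41466 = 16.4755 kN.
I_c = (π/8 − 8/(9π))·r⁴ = 0.109757 × 0.949⁴ = 0.0890219 m⁴.
Centre of pressure: y_p = y_c + I_c/(y_c·A) = 1.15823 + 0.0890219/(1.15823 × 1.41466) = 1.15823 + 0.0543313 = 1.21256 m along the plane.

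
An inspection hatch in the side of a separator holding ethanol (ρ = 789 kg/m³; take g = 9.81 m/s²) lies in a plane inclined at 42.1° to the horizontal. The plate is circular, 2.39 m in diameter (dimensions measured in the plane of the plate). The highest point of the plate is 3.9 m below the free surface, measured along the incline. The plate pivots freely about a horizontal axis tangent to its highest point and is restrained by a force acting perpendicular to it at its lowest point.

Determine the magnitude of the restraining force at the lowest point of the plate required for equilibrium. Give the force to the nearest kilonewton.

γ = ρg = 789 × 9.81 / 1000 = 7.74009 kN/m³.
Let θ = 42.1° be the plate's angle to the horizontal; measure y along the incline from where the plane meets the free surface. Vertical depth h = y·sinθ with sinθ = 0.670427.
The centroid is at the centre, 1.195 m below the top of the plate, so y_c = 3.9 + 1.195 = 5.095 m and h_c = 5.095 × 0.670427 = 3.41583 m.
A = π(1.195)² = 4.48627 m².
Resultant F = γ·h_c·A = 7.74009 × 3.41583 × 4.48627 = 118.612 kN.
I_c = πr⁴/4 = π × 1.195⁴/4 = 1.60163 m⁴.
Centre of pressure: y_p = y_c + I_c/(y_c·A) = 5.095 + 1.60163/(5.095 × 4.48627) = 5.095 + 0.0700701 = 5.16507 m along the plane.
The resultant acts 1.195 + 0.0700701 = 1.26507 m (along the plate) below the hinge at the top edge, so the moment about the hinge is M = F × 1.26507 = 118.612 × 1.26507 = 150.052 kN·m.
A normal force at the bottom, 2.39 m from the hinge, must supply this moment: P = 150.052/2.39 = 62.7833 kN.

P ≈ 63 kN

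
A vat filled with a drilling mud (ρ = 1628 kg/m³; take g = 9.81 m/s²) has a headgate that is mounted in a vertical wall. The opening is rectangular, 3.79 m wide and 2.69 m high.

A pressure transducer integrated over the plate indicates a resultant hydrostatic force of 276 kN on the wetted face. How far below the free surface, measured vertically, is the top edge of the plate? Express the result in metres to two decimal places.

γ = ρg = 1628 × 9.81 / 1000 = 15.97068 kN/m³.
A = 3.79 × 2.69 = 10.1951 m².
From F = γ·h_c·A, the centroid depth is h_c = 276/(15.97068 × 10.1951) = 1.6951 m.
The centroid lies 2.69/2 = 1.345 m below the top edge, so the top edge sits at h_top = 1.6951 − 1.345 = 0.3501 m below the surface.

d_top ≈ 0.35 m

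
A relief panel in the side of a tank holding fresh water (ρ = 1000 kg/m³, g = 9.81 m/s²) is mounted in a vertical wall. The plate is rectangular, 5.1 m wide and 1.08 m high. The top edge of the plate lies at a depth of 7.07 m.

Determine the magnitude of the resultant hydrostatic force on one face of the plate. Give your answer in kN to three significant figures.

F ≈ 411 kN

γ = ρg = 1000 × 9.81 = 9810 N/m³ = 9.81 kN/m³.
The centroid lies 1.08/2 = 0.54 m below the top edge, so the centroid depth is h_c = 7.07 + 0.54 = 7.61 m.
A = 5.1 × 1.08 = 5.508 m².
Resultant F = γ·h_c·A = 9.81 × 7.61 × 5.508 = 411.195 kN.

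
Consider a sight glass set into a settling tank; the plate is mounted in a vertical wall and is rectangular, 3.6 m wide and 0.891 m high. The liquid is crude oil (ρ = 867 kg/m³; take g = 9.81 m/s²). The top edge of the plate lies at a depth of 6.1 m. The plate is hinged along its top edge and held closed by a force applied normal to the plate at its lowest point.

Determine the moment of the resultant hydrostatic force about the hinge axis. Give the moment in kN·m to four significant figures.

M ≈ 81.36 kN·m

γ = ρg = 867 × 9.81 / 1000 = 8.50527 kN/m³.
The centroid lies 0.891/2 = 0.4455 m below the top edge, so the centroid depth is h_c = 6.1 + 0.4455 = 6.5455 m.
A = 3.6 × 0.891 = 3.2076 m².
Resultant F = γ·h_c·A = 8.50527 × 6.5455 × 3.2076 = 178.571 kN.
I_c = b·h³/12 = 3.6 × 0.891³/12 = 0.212204 m⁴.
Centre of pressure: y_p = y_c + I_c/(y_c·A) = 6.5455 + 0.212204/(6.5455 × 3.2076) = 6.5455 + 0.0101072 = 6.55561 m along the plane.
The resultant acts 0.4455 + 0.0101072 = 0.455607 m (along the plate) below the hinge at the top edge, so the moment about the hinge is M = F × 0.455607 = 178.571 × 0.455607 = 81.3582 kN·m.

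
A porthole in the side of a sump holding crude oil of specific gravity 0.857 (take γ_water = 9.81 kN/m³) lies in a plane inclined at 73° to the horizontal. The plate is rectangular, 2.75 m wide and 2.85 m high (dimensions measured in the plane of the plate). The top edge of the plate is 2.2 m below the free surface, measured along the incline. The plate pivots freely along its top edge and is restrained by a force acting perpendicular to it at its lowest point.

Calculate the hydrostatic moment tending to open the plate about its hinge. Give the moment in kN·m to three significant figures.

γ = 0.857 × 9.81 = 8.40717 kN/m³.
Let θ = 73° be the plate's angle to the horizontal; measure y along the incline from where the plane meets the free surface. Vertical depth h = y·sinθ with sinθ = 0.956305.
The centroid lies 2.85/2 = 1.425 m below the top edge, so y_c = 2.2 + 1.425 = 3.625 m and h_c = 3.625 × 0.956305 = 3.46661 m.
A = 2.75 × 2.85 = 7.8375 m².
Resultant F = γ·h_c·A = 8.40717 × 3.46661 × 7.8375 = 228.419 kN.
I_c = b·h³/12 = 2.75 × 2.85³/12 = 5.30501 m⁴.
Centre of pressure: y_p = y_c + I_c/(y_c·A) = 3.625 + 5.30501/(3.625 × 7.8375) = 3.625 + 0.186724 = 3.81172 m along the plane.
The resultant acts 1.425 + 0.186724 = 1.61172 m (along the plate) below the hinge at the top edge, so the moment about the hinge is M = F × 1.61172 = 228.419 × 1.61172 = 368.147 kN·m.

M ≈ 368 kN·m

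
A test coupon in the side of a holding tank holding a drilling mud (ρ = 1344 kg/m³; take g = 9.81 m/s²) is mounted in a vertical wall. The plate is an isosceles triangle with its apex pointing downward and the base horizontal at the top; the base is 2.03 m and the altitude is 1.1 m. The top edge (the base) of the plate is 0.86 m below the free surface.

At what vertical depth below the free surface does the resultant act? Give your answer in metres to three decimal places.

h_p = 1.281 m

γ = ρg = 1344 × 9.81 / 1000 = 13.18464 kN/m³.
With the apex down, the centroid sits h/3 = 1.1/3 = 0.366667 m below the base (the top edge), so the centroid depth is h_c = 0.86 + 0.366667 = 1.22667 m.
A = ½ × 2.03 × 1.1 = 1.1165 m².
Resultant F = γ·h_c·A = 13.18464 × 1.22667 × 1.1165 = 18.0574 kN.
I_c = b·h³/36 = 2.03 × 1.1³/36 = 0.0750536 m⁴.
Centre of pressure: y_p = y_c + I_c/(y_c·A) = 1.22667 + 0.0750536/(1.22667 × 1.1165) = 1.22667 + 0.0548006 = 1.28147 m along the plane.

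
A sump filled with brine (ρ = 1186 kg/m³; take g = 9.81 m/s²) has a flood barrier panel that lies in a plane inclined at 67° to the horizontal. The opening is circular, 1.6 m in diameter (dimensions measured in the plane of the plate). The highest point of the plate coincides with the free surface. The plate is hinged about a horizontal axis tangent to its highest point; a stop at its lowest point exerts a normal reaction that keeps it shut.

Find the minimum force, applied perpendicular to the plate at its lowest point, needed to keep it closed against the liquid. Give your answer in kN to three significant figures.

P ≈ 10.8 kN

γ = ρg = 1186 × 9.81 / 1000 = 11.63466 kN/m³.
Let θ = 67° be the plate's angle to the horizontal; measure y along the incline from where the plane meets the free surface. Vertical depth h = y·sinθ with sinθ = 0.920505.
The centroid is at the centre, 0.8 m below the top of the plate, so y_c = 0.8 m and h_c = 0.8 × 0.920505 = 0.736404 m.
A = π(0.8)² = 2.01062 m².
Resultant F = γ·h_c·A = 11.63466 × 0.736404 × 2.01062 = 17.2266 kN.
I_c = πr⁴/4 = π × 0.8⁴/4 = 0.321699 m⁴.
Centre of pressure: y_p = y_c + I_c/(y_c·A) = 0.8 + 0.321699/(0.8 × 2.01062) = 0.8 + 0.2 = 1 m along the plane.
The resultant acts 0.8 + 0.2 = 1 m (along the plate) below the hinge at the top edge, so the moment about the hinge is M = F × 1 = 17.2266 × 1 = 17.2266 kN·m.
A normal force at the bottom, 1.6 m from the hinge, must supply this moment: P = 17.2266/1.6 = 10.7666 kN.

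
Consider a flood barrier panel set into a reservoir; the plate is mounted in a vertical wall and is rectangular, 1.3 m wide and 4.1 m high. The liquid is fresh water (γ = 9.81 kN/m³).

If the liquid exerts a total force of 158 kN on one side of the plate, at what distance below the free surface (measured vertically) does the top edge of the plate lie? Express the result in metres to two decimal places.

γ = 9.81 kN/m³.
A = 1.3 × 4.1 = 5.33 m².
From F = γ·h_c·A, the centroid depth is h_c = 158/(9.81 × 5.33) = 3.02177 m.
The centroid lies 4.1/2 = 2.05 m below the top edge, so the top edge sits at h_top = 3.02177 − 2.05 = 0.97177 m below the surface.

d_top ≈ 0.97 m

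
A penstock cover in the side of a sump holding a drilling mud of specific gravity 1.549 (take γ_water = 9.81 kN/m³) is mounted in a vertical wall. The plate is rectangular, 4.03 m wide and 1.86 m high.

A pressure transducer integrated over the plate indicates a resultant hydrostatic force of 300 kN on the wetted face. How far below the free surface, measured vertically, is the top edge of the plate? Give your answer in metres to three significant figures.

d_top ≈ 1.70 m

γ = 1.549 × 9.81 = 15.19569 kN/m³.
A = 4.03 × 1.86 = 7.4958 m².
From F = γ·h_c·A, the centroid depth is h_c = 300/(15.19569 × 7.4958) = 2.6338 m.
The centroid lies 1.86/2 = 0.93 m below the top edge, so the top edge sits at h_top = 2.6338 − 0.93 = 1.7038 m below the surface.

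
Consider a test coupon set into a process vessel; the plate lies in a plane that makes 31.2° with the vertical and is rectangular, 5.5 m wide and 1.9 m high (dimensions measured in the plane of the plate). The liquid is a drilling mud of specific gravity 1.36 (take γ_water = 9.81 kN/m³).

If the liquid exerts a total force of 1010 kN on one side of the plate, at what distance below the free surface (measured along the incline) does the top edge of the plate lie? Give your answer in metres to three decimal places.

γ = 1.36 × 9.81 = 13.3416 kN/m³.
A = 5.5 × 1.9 = 10.45 m².
From F = γ·h_c·A, the centroid depth is h_c = 1010/(13.3416 × 10.45) = 7.24431 m.
The plate makes 31.2° with the vertical, i.e. θ = 90° − 31.2° = 58.8° to the horizontal. Measuring y along the incline from the free-surface line, vertical depth h = y·sinθ with sinθ = 0.855364.
Along the incline, y_c = h_c/sinθ = 7.24431/0.855364 = 8.46927 m.
The centroid lies 1.9/2 = 0.95 m below the top edge, so the top edge sits at y_top = 8.46927 − 0.95 = 7.51927 m along the incline.

y_top ≈ 7.519 m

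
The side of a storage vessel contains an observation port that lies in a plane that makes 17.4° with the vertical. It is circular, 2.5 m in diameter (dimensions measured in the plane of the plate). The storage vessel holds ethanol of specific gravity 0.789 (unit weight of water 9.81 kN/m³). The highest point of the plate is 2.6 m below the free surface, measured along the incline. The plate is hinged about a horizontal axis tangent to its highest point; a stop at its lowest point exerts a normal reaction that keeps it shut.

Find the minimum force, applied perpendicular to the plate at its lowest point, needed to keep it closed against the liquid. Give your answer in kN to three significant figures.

P ≈ 75.5 kN

γ = 0.789 × 9.81 = 7.74009 kN/m³.
The plate makes 17.4° with the vertical, i.e. θ = 90° − 17.4° = 72.6° to the horizontal. Measuring y along the incline from the free-surface line, vertical depth h = y·sinθ with sinθ = 0.954240.
The centroid is at the centre, 1.25 m below the top of the plate, so y_c = 2.6 + 1.25 = 3.85 m and h_c = 3.85 × 0.954240 = 3.67382 m.
A = π(1.25)² = 4.90874 m².
Resultant F = γ·h_c·A = 7.74009 × 3.67382 × 4.90874 = 139.583 kN.
I_c = πr⁴/4 = π × 1.25⁴/4 = 1.91748 m⁴.
Centre of pressure: y_p = y_c + I_c/(y_c·A) = 3.85 + 1.91748/(3.85 × 4.90874) = 3.85 + 0.101461 = 3.95146 m along the plane.
The resultant acts 1.25 + 0.101461 = 1.35146 m (along the plate) below the hinge at the top edge, so the moment about the hinge is M = F × 1.35146 = 139.583 × 1.35146 = 188.641 kN·m.
A normal force at the bottom, 2.5 m from the hinge, must supply this moment: P = 188.641/2.5 = 75.4564 kN.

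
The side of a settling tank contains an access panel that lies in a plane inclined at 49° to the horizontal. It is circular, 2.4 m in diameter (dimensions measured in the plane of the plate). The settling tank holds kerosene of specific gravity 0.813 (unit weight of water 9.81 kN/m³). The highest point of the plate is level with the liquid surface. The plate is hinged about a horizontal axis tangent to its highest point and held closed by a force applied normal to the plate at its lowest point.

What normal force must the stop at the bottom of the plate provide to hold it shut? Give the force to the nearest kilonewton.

γ = 0.813 × 9.81 = 7.97553 kN/m³.
Let θ = 49° be the plate's angle to the horizontal; measure y along the incline from where the plane meets the free surface. Vertical depth h = y·sinθ with sinθ = 0.754710.
The centroid is at the centre, 1.2 m below the top of the plate, so y_c = 1.2 m and h_c = 1.2 × 0.754710 = 0.905652 m.
A = π(1.2)² = 4.52389 m².
Resultant F = γ·h_c·A = 7.97553 × 0.905652 × 4.52389 = 32.6763 kN.
I_c = πr⁴/4 = π × 1.2⁴/4 = 1.6286 m⁴.
Centre of pressure: y_p = y_c + I_c/(y_c·A) = 1.2 + 1.6286/(1.2 × 4.52389) = 1.2 + 0.3 = 1.5 m along the plane.
The resultant acts 1.2 + 0.3 = 1.5 m (along the plate) below the hinge at the top edge, so the moment about the hinge is M = F × 1.5 = 32.6763 × 1.5 = 49.0144 kN·m.
A normal force at the bottom, 2.4 m from the hinge, must supply this moment: P = 49.0144/2.4 = 20.4227 kN.

P ≈ 20 kN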